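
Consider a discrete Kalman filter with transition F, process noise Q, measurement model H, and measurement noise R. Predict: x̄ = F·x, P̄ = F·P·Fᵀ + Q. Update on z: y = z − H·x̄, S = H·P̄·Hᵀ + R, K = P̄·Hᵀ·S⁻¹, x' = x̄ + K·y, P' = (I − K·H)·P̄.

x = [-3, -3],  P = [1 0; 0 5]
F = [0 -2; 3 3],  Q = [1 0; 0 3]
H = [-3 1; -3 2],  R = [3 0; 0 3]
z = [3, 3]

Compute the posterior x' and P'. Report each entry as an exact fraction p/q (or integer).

x̄ = F·x = [6, -18]
P̄ = F·P·Fᵀ + Q = [21 -30; -30 57]
y = z − H·x̄ = [39, 57]
S = H·P̄·Hᵀ + R = [429 573; 573 780]
K = P̄·Hᵀ·S⁻¹ = [-229/699 58/699; -248/699 365/699]
x' = x̄ + K·y = [-477/233, -483/233]
P' = (I − K·H)·P̄ = [172/233 287/233; 287/233 613/233]

x' = [-477/233, -483/233]
P' = [172/233 287/233; 287/233 613/233]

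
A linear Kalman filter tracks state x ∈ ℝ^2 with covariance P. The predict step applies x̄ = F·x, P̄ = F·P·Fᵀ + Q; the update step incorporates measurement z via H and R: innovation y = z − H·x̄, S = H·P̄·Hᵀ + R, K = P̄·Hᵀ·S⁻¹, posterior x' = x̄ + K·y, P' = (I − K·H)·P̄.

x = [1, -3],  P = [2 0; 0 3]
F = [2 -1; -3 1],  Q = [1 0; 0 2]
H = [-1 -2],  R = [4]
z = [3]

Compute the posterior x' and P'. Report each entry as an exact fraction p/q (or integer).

x̄ = F·x = [5, -6]
P̄ = F·P·Fᵀ + Q = [12 -15; -15 23]
y = z − H·x̄ = [-4]
S = H·P̄·Hᵀ + R = [48]
K = P̄·Hᵀ·S⁻¹ = [3/8; -31/48]
x' = x̄ + K·y = [7/2, -41/12]
P' = (I − K·H)·P̄ = [21/4 -27/8; -27/8 143/48]

x' = [7/2, -41/12]
P' = [21/4 -27/8; -27/8 143/48]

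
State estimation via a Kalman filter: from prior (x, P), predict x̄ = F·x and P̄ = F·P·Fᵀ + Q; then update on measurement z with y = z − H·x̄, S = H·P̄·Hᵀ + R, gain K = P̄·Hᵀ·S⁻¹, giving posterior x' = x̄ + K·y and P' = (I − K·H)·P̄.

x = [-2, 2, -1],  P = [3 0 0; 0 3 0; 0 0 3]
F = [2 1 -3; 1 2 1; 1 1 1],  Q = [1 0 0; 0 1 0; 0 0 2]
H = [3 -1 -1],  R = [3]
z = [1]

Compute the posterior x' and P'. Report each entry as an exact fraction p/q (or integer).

x̄ = F·x = [1, 1, -1]
P̄ = F·P·Fᵀ + Q = [43 3 0; 3 19 12; 0 12 11]
y = z − H·x̄ = [-2]
S = H·P̄·Hᵀ + R = [426]
K = P̄·Hᵀ·S⁻¹ = [21/71; -11/213; -23/426]
x' = x̄ + K·y = [29/71, 235/213, -190/213]
P' = (I − K·H)·P̄ = [407/71 675/71 483/71; 675/71 3805/213 2303/213; 483/71 2303/213 4157/426]

x' = [29/71, 235/213, -190/213]
P' = [407/71 675/71 483/71; 675/71 3805/213 2303/213; 483/71 2303/213 4157/426]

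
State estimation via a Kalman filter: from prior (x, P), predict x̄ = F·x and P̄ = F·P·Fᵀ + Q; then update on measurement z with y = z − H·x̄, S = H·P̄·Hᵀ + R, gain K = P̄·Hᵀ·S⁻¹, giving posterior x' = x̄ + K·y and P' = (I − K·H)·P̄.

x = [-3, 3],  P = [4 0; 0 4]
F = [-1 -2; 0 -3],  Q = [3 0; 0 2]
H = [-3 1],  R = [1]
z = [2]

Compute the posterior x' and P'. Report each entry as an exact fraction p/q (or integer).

x̄ = F·x = [-3, -9]
P̄ = F·P·Fᵀ + Q = [23 24; 24 38]
y = z − H·x̄ = [2]
S = H·P̄·Hᵀ + R = [102]
K = P̄·Hᵀ·S⁻¹ = [-15/34; -1/3]
x' = x̄ + K·y = [-66/17, -29/3]
P' = (I − K·H)·P̄ = [107/34 9; 9 80/3]

x' = [-66/17, -29/3]
P' = [107/34 9; 9 80/3]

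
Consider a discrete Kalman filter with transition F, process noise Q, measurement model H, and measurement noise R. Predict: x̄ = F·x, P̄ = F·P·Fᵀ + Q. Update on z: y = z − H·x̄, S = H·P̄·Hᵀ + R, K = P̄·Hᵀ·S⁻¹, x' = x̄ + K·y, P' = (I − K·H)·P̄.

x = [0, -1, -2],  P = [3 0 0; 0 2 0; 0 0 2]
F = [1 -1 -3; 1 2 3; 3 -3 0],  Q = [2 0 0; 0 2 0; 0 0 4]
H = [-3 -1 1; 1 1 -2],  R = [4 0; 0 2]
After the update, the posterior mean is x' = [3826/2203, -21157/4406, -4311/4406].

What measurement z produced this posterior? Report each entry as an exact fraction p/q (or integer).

x̄ = F·x = [7, -8, 3]
P̄ = F·P·Fᵀ + Q = [25 -19 15; -19 31 -3; 15 -3 49]
S = H·P̄·Hᵀ + R = [111 -32; -32 168]
K = P̄·Hᵀ·S⁻¹ = [-957/2203 -497/2203; 555/2203 1367/8812; -197/2203 -4661/8812]
x' − x̄ = [-11595/2203, 14091/4406, -17529/4406] = K·y
y = (KᵀK)⁻¹·Kᵀ·(x' − x̄) = [9, 6]
z = y + H·x̄ = [9, 6] + [-10, -7] = [-1, -1]

z = [-1, -1]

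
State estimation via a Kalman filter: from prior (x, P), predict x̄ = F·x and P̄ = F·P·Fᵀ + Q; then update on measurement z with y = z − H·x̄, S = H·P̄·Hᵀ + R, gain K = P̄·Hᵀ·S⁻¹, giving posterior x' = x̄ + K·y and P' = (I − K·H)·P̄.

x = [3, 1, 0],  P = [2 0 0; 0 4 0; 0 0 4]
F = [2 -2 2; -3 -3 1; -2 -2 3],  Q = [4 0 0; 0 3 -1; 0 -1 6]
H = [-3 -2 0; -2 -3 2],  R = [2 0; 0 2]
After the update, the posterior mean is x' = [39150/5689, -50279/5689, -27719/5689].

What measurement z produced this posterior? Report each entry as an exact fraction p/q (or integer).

z = [-3, 3]

x̄ = F·x = [4, -12, -8]
P̄ = F·P·Fᵀ + Q = [44 20 32; 20 61 47; 32 47 66]
S = H·P̄·Hᵀ + R = [882 510; 510 411]
K = P̄·Hᵀ·S⁻¹ = [-4642/17067 2272/17067; -1502/17067 -3493/17067; -2270/5689 5419/17067]
x' − x̄ = [16394/5689, 17989/5689, 17793/5689] = K·y
y = (KᵀK)⁻¹·Kᵀ·(x' − x̄) = [-15, -9]
z = y + H·x̄ = [-15, -9] + [12, 12] = [-3, 3]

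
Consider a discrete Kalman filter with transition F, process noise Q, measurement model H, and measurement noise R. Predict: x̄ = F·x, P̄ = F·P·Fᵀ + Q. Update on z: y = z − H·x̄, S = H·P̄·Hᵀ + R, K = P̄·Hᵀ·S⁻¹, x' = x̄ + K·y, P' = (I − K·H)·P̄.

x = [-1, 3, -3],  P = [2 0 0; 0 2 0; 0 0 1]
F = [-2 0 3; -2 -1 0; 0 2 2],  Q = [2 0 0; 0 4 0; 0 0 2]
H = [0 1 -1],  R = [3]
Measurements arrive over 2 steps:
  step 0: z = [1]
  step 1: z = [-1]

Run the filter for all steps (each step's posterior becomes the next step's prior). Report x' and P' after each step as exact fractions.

step 0: x̄ = F·x = [-7, -1, 0]
step 0: P̄ = F·P·Fᵀ + Q = [19 8 6; 8 14 -4; 6 -4 14]
step 0: y = z − H·x̄ = [2]
step 0: S = H·P̄·Hᵀ + R = [39]
step 0: K = P̄·Hᵀ·S⁻¹ = [2/39; 6/13; -6/13]
step 0: x' = x̄ + K·y = [-269/39, -1/13, -12/13]
step 0: P' = (I − K·H)·P̄ = [737/39 92/13 90/13; 92/13 74/13 56/13; 90/13 56/13 74/13]
step 1: x̄ = F·x = [430/39, 541/39, -2]
step 1: P̄ = F·P·Fᵀ + Q = [1784/39 1376/39 4; 1376/39 4430/39 -76; 4 -76 82]
step 1: y = z − H·x̄ = [-658/39]
step 1: S = H·P̄·Hᵀ + R = [13673/39]
step 1: K = P̄·Hᵀ·S⁻¹ = [1220/13673; 7394/13673; -6162/13673]
step 1: x' = x̄ + K·y = [130170/13673, 64919/13673, 76618/13673]
step 1: P' = (I − K·H)·P̄ = [587288/13673 251112/13673 247452/13673; 251112/13673 151286/13673 129104/13673; 247452/13673 129104/13673 147590/13673]

step 0: x' = [-269/39, -1/13, -12/13], P' = [737/39 92/13 90/13; 92/13 74/13 56/13; 90/13 56/13 74/13]
step 1: x' = [130170/13673, 64919/13673, 76618/13673], P' = [587288/13673 251112/13673 247452/13673; 251112/13673 151286/13673 129104/13673; 247452/13673 129104/13673 147590/13673]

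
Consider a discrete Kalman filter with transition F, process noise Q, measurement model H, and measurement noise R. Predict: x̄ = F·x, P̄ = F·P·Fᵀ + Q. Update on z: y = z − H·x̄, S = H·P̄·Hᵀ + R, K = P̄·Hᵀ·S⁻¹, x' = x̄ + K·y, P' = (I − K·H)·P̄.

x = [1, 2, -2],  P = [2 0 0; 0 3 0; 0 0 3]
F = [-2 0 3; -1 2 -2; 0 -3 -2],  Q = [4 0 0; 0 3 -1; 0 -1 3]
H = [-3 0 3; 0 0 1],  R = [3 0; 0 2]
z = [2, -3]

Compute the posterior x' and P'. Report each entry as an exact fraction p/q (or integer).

x' = [-4645/1172, 6223/1172, -955/293]
P' = [2319/1172 -511/293 981/586; -511/293 23649/1172 -931/586; 981/586 -931/586 498/293]

x̄ = F·x = [-8, 7, -2]
P̄ = F·P·Fᵀ + Q = [39 -14 -18; -14 29 -7; -18 -7 42]
y = z − H·x̄ = [-16, -1]
S = H·P̄·Hᵀ + R = [1056 180; 180 44]
K = P̄·Hᵀ·S⁻¹ = [-357/1172 981/1172; 91/586 -931/1172; 15/586 249/293]
x' = x̄ + K·y = [-4645/1172, 6223/1172, -955/293]
P' = (I − K·H)·P̄ = [2319/1172 -511/293 981/586; -511/293 23649/1172 -931/586; 981/586 -931/586 498/293]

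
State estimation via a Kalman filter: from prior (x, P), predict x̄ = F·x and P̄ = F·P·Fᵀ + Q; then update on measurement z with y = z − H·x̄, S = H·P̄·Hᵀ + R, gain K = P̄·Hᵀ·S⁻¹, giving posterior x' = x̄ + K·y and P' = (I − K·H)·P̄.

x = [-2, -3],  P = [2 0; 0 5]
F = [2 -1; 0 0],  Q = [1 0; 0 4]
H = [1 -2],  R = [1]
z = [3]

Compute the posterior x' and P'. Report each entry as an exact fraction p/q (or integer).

x' = [25/31, -32/31]
P' = [238/31 112/31; 112/31 60/31]

x̄ = F·x = [-1, 0]
P̄ = F·P·Fᵀ + Q = [14 0; 0 4]
y = z − H·x̄ = [4]
S = H·P̄·Hᵀ + R = [31]
K = P̄·Hᵀ·S⁻¹ = [14/31; -8/31]
x' = x̄ + K·y = [25/31, -32/31]
P' = (I − K·H)·P̄ = [238/31 112/31; 112/31 60/31]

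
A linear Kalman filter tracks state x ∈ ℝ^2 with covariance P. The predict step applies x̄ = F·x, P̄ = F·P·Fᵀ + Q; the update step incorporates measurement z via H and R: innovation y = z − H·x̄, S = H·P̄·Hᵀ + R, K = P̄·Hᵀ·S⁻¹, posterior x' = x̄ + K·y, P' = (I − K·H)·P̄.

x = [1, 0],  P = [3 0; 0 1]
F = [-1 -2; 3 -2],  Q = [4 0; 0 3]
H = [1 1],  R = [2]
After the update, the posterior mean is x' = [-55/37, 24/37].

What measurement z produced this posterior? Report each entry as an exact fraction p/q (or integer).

z = [-1]

x̄ = F·x = [-1, 3]
P̄ = F·P·Fᵀ + Q = [11 -5; -5 34]
S = H·P̄·Hᵀ + R = [37]
K = P̄·Hᵀ·S⁻¹ = [6/37; 29/37]
x' − x̄ = [-18/37, -87/37] = K·y
y = (KᵀK)⁻¹·Kᵀ·(x' − x̄) = [-3]
z = y + H·x̄ = [-3] + [2] = [-1]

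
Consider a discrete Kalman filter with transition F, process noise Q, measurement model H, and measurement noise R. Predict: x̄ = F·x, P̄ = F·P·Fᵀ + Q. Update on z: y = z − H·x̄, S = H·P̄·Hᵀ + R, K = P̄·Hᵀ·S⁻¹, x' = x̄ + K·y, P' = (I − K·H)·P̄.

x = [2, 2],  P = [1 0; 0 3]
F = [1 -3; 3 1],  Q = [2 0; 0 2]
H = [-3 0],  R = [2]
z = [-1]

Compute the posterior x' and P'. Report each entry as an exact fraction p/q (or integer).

x' = [41/136, 971/136]
P' = [15/68 -3/68; -3/68 871/68]

x̄ = F·x = [-4, 8]
P̄ = F·P·Fᵀ + Q = [30 -6; -6 14]
y = z − H·x̄ = [-13]
S = H·P̄·Hᵀ + R = [272]
K = P̄·Hᵀ·S⁻¹ = [-45/136; 9/136]
x' = x̄ + K·y = [41/136, 971/136]
P' = (I − K·H)·P̄ = [15/68 -3/68; -3/68 871/68]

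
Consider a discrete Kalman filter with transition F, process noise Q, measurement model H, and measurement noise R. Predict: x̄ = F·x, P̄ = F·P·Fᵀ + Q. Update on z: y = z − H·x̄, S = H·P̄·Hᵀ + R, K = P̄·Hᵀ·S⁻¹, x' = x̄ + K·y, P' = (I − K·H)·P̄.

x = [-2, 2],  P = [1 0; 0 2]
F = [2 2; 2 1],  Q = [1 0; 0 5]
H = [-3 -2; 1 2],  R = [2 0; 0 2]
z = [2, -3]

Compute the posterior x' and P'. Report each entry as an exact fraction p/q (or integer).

x̄ = F·x = [0, -2]
P̄ = F·P·Fᵀ + Q = [13 8; 8 11]
y = z − H·x̄ = [-2, 1]
S = H·P̄·Hᵀ + R = [259 -147; -147 91]
K = P̄·Hᵀ·S⁻¹ = [-53/140 -41/140; 4/35 18/35]
x' = x̄ + K·y = [13/28, -12/7]
P' = (I − K·H)·P̄ = [47/70 -22/35; -22/35 29/35]

x' = [13/28, -12/7]
P' = [47/70 -22/35; -22/35 29/35]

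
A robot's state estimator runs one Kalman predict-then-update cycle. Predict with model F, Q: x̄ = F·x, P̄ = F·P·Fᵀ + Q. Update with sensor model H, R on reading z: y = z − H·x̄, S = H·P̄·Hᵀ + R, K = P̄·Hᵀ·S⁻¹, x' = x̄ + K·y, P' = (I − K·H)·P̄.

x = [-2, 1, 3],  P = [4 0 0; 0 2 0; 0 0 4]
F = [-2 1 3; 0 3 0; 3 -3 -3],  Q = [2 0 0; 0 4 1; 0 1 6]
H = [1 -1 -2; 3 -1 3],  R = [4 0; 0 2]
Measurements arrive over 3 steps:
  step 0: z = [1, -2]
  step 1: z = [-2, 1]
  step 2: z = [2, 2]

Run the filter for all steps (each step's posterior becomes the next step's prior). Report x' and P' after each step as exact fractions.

step 0: x̄ = F·x = [14, 3, -18]
step 0: P̄ = F·P·Fᵀ + Q = [56 6 -66; 6 22 -17; -66 -17 96]
step 0: y = z − H·x̄ = [-46, 13]
step 0: S = H·P̄·Hᵀ + R = [650 -195; -195 270]
step 0: K = P̄·Hᵀ·S⁻¹ = [72/235 62/705; -391/9165 -496/2115; -2947/9165 347/2115]
step 0: x' = x̄ + K·y = [148/141, 52619/27495, -29581/27495]
step 0: P' = (I − K·H)·P̄ = [160/47 3752/705 -1108/705; 3752/705 271364/27495 -60172/27495; -1108/705 -60172/27495 26162/27495]
step 1: x̄ = F·x = [-93844/27495, 52619/9165, 5822/9165]
step 1: P̄ = F·P·Fᵀ + Q = [508412/27495 -201808/9165 -73438/9165; -201808/9165 283584/3055 -61809/3055; -73438/9165 -61809/3055 16576/611]
step 1: y = z − H·x̄ = [231643/27495, 46054/3055]
step 1: S = H·P̄·Hᵀ + R = [6021308/27495 360099/3055; 360099/3055 1877868/3055]
step 1: K = P̄·Hᵀ·S⁻¹ = [86918866/368800873 46211752/1106402619; -60607761/368800873 -1081100774/3319207857; -106881387/368800873 603386233/3319207857]
step 1: x' = x̄ + K·y = [-882803510/1106402619, -9182617378/16596039285, 15501637469/16596039285]
step 1: P' = (I − K·H)·P̄ = [1082055892/368800873 5180316580/1106402619 -1488587648/1106402619; 5180316580/1106402619 150738588944/16596039285 -31062221632/16596039285; -1488587648/1106402619 -31062221632/16596039285 13986028286/16596039285]
step 2: x̄ = F·x = [9115200047/2370862755, -9182617378/5532013095, -2794438963/790287585]
step 2: P̄ = F·P·Fᵀ + Q = [39332633528/2370862755 -13979653336/790287585 -6337520722/790287585; -13979653336/790287585 158114606404/1844004365 -5732516321/263429195; -6337520722/790287585 -5732516321/263429195 7372121048/263429195]
step 2: y = z − H·x̄ = [-175528610339/16596039285, -1080591098/1844004365]
step 2: S = H·P̄·Hᵀ + R = [3297421621436/16596039285 155228691057/1844004365; 155228691057/1844004365 1071879637716/1844004365]
step 2: K = P̄·Hᵀ·S⁻¹ = [47197510015126/199901646246091 24272106692380/599704938738273; -32537141542755/199901646246091 -589291552776758/1799114816214819; -57939738068673/199901646246091 328259819987923/1799114816214819]
step 2: x' = x̄ + K·y = [793889381623679/599704938738273, 456138537030959/1799114816214819, -1038774581483440/1799114816214819]
step 2: P' = (I − K·H)·P̄ = [590343568708888/199901646246091 2828615513565184/599704938738273 -811977463810016/599704938738273; 2828615513565184/599704938738273 16448759272796908/1799114816214819 -3395787818281088/1799114816214819; -811977463810016/599704938738273 -3395787818281088/1799114816214819 1522842998661634/1799114816214819]

step 0: x' = [148/141, 52619/27495, -29581/27495], P' = [160/47 3752/705 -1108/705; 3752/705 271364/27495 -60172/27495; -1108/705 -60172/27495 26162/27495]
step 1: x' = [-882803510/1106402619, -9182617378/16596039285, 15501637469/16596039285], P' = [1082055892/368800873 5180316580/1106402619 -1488587648/1106402619; 5180316580/1106402619 150738588944/16596039285 -31062221632/16596039285; -1488587648/1106402619 -31062221632/16596039285 13986028286/16596039285]
step 2: x' = [793889381623679/599704938738273, 456138537030959/1799114816214819, -1038774581483440/1799114816214819], P' = [590343568708888/199901646246091 2828615513565184/599704938738273 -811977463810016/599704938738273; 2828615513565184/599704938738273 16448759272796908/1799114816214819 -3395787818281088/1799114816214819; -811977463810016/599704938738273 -3395787818281088/1799114816214819 1522842998661634/1799114816214819]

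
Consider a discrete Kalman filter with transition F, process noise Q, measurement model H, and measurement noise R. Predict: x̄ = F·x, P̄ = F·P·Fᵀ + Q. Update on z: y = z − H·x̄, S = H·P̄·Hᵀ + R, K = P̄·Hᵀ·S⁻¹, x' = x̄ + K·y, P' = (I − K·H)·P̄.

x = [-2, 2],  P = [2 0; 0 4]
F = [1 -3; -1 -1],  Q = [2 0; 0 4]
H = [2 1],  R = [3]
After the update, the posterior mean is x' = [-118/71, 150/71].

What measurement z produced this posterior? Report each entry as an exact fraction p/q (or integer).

x̄ = F·x = [-8, 0]
P̄ = F·P·Fᵀ + Q = [40 10; 10 10]
S = H·P̄·Hᵀ + R = [213]
K = P̄·Hᵀ·S⁻¹ = [30/71; 10/71]
x' − x̄ = [450/71, 150/71] = K·y
y = (KᵀK)⁻¹·Kᵀ·(x' − x̄) = [15]
z = y + H·x̄ = [15] + [-16] = [-1]

z = [-1]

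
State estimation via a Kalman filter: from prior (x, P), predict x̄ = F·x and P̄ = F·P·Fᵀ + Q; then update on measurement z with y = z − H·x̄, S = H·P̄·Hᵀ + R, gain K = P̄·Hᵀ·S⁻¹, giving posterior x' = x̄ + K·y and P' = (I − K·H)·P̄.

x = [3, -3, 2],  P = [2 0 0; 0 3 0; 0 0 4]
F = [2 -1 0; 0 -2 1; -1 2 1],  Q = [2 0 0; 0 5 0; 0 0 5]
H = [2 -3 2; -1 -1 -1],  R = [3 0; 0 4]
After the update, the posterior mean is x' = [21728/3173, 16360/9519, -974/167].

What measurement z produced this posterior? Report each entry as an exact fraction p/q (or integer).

z = [-3, -2]

x̄ = F·x = [9, 8, -7]
P̄ = F·P·Fᵀ + Q = [13 6 -10; 6 21 -8; -10 -8 23]
S = H·P̄·Hᵀ + R = [280 29; 29 37]
K = P̄·Hᵀ·S⁻¹ = [-61/3173 -724/3173; -1928/9519 -3377/9519; 35/167 -50/167]
x' − x̄ = [-6829/3173, -59792/9519, 195/167] = K·y
y = (KᵀK)⁻¹·Kᵀ·(x' − x̄) = [17, 8]
z = y + H·x̄ = [17, 8] + [-20, -10] = [-3, -2]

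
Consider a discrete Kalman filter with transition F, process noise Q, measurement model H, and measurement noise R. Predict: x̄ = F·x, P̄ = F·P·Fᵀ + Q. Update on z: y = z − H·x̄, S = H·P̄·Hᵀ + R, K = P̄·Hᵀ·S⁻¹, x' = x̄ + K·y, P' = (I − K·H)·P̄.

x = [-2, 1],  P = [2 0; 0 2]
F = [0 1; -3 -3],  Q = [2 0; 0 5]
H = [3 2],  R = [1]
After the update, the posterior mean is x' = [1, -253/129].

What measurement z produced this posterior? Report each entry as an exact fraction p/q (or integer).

x̄ = F·x = [1, 3]
P̄ = F·P·Fᵀ + Q = [4 -6; -6 41]
S = H·P̄·Hᵀ + R = [129]
K = P̄·Hᵀ·S⁻¹ = [0; 64/129]
x' − x̄ = [0, -640/129] = K·y
y = (KᵀK)⁻¹·Kᵀ·(x' − x̄) = [-10]
z = y + H·x̄ = [-10] + [9] = [-1]

z = [-1]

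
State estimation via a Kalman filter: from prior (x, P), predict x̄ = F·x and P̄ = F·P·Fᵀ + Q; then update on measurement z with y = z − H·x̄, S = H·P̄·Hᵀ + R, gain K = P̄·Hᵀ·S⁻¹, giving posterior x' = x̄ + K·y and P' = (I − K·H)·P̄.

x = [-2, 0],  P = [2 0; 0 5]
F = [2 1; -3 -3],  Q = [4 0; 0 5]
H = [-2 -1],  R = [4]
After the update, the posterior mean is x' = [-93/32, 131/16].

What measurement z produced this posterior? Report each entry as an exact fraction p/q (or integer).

x̄ = F·x = [-4, 6]
P̄ = F·P·Fᵀ + Q = [17 -27; -27 68]
S = H·P̄·Hᵀ + R = [32]
K = P̄·Hᵀ·S⁻¹ = [-7/32; -7/16]
x' − x̄ = [35/32, 35/16] = K·y
y = (KᵀK)⁻¹·Kᵀ·(x' − x̄) = [-5]
z = y + H·x̄ = [-5] + [2] = [-3]

z = [-3]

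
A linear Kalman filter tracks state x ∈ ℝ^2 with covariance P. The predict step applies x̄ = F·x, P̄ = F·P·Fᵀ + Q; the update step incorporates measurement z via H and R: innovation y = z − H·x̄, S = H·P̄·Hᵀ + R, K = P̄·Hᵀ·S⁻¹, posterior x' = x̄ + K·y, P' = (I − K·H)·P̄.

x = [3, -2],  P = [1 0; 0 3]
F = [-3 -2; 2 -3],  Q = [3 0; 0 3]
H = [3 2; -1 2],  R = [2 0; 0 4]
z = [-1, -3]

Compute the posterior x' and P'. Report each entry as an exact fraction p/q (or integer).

x̄ = F·x = [-5, 12]
P̄ = F·P·Fᵀ + Q = [24 12; 12 34]
y = z − H·x̄ = [-10, -32]
S = H·P̄·Hᵀ + R = [498 112; 112 116]
K = P̄·Hᵀ·S⁻¹ = [1392/5653 -1344/5653; 724/5653 2030/5653]
x' = x̄ + K·y = [823/5653, -4364/5653]
P' = (I − K·H)·P̄ = [2040/5653 -1668/5653; -1668/5653 3226/5653]

x' = [823/5653, -4364/5653]
P' = [2040/5653 -1668/5653; -1668/5653 3226/5653]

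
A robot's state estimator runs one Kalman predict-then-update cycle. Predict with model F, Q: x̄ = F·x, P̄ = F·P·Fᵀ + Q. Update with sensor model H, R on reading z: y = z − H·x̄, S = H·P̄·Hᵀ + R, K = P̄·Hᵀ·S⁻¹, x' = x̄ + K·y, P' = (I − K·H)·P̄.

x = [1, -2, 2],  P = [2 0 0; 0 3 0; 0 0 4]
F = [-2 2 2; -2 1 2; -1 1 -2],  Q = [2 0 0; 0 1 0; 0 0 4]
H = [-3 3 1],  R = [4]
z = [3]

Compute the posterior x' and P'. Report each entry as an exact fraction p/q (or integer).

x̄ = F·x = [-2, 0, -7]
P̄ = F·P·Fᵀ + Q = [38 30 -6; 30 28 -9; -6 -9 25]
y = z − H·x̄ = [4]
S = H·P̄·Hᵀ + R = [65]
K = P̄·Hᵀ·S⁻¹ = [-6/13; -3/13; 16/65]
x' = x̄ + K·y = [-50/13, -12/13, -391/65]
P' = (I − K·H)·P̄ = [314/13 300/13 18/13; 300/13 319/13 -69/13; 18/13 -69/13 1369/65]

x' = [-50/13, -12/13, -391/65]
P' = [314/13 300/13 18/13; 300/13 319/13 -69/13; 18/13 -69/13 1369/65]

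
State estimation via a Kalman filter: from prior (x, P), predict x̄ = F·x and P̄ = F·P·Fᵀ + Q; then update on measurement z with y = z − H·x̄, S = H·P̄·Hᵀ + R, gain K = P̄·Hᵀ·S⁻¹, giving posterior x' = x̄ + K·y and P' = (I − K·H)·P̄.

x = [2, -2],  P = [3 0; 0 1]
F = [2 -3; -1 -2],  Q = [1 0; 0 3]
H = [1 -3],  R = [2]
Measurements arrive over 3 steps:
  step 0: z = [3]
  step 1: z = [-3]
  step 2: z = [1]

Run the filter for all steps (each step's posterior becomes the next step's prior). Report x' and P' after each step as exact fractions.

step 0: x̄ = F·x = [10, 2]
step 0: P̄ = F·P·Fᵀ + Q = [22 0; 0 10]
step 0: y = z − H·x̄ = [-1]
step 0: S = H·P̄·Hᵀ + R = [114]
step 0: K = P̄·Hᵀ·S⁻¹ = [11/57; -5/19]
step 0: x' = x̄ + K·y = [559/57, 43/19]
step 0: P' = (I − K·H)·P̄ = [1012/57 110/19; 110/19 40/19]
step 1: x̄ = F·x = [731/57, -43/3]
step 1: P̄ = F·P·Fᵀ + Q = [1225/57 -86/3; -86/3 157/3]
step 1: y = z − H·x̄ = [-3353/57]
step 1: S = H·P̄·Hᵀ + R = [37990/57]
step 1: K = P̄·Hᵀ·S⁻¹ = [6127/37990; -10583/37990]
step 1: x' = x̄ + K·y = [126787/37990, 78017/37990]
step 1: P' = (I − K·H)·P̄ = [157853/37990 48533/37990; 48533/37990 23233/37990]
step 2: x̄ = F·x = [19523/37990, -282821/37990]
step 2: P̄ = F·P·Fᵀ + Q = [296103/37990 -224841/37990; -224841/37990 558887/37990]
step 2: y = z − H·x̄ = [-414998/18995]
step 2: S = H·P̄·Hᵀ + R = [3375556/18995]
step 2: K = P̄·Hᵀ·S⁻¹ = [485313/3375556; -950751/3375556]
step 2: x' = x̄ + K·y = [-2217076/843889, -1089488/843889]
step 2: P' = (I − K·H)·P̄ = [13910367/3375556 4313247/3375556; 4313247/3375556 2071583/3375556]

step 0: x' = [559/57, 43/19], P' = [1012/57 110/19; 110/19 40/19]
step 1: x' = [126787/37990, 78017/37990], P' = [157853/37990 48533/37990; 48533/37990 23233/37990]
step 2: x' = [-2217076/843889, -1089488/843889], P' = [13910367/3375556 4313247/3375556; 4313247/3375556 2071583/3375556]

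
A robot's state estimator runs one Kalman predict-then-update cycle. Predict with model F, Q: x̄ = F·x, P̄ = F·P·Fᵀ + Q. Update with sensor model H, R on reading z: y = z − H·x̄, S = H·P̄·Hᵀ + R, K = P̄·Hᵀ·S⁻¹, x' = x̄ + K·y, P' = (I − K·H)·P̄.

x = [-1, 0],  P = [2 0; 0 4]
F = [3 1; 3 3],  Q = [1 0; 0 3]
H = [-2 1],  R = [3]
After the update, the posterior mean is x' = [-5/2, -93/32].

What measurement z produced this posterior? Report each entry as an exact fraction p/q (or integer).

z = [2]

x̄ = F·x = [-3, -3]
P̄ = F·P·Fᵀ + Q = [23 30; 30 57]
S = H·P̄·Hᵀ + R = [32]
K = P̄·Hᵀ·S⁻¹ = [-1/2; -3/32]
x' − x̄ = [1/2, 3/32] = K·y
y = (KᵀK)⁻¹·Kᵀ·(x' − x̄) = [-1]
z = y + H·x̄ = [-1] + [3] = [2]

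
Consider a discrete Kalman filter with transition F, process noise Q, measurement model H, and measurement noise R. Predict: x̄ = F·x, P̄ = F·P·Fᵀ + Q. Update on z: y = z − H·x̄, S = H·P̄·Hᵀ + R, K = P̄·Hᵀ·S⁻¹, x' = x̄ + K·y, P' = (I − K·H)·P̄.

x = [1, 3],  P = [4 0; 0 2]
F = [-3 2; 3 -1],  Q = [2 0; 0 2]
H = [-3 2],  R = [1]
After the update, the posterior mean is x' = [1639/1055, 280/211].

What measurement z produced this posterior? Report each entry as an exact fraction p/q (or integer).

x̄ = F·x = [3, 0]
P̄ = F·P·Fᵀ + Q = [46 -40; -40 40]
S = H·P̄·Hᵀ + R = [1055]
K = P̄·Hᵀ·S⁻¹ = [-218/1055; 40/211]
x' − x̄ = [-1526/1055, 280/211] = K·y
y = (KᵀK)⁻¹·Kᵀ·(x' − x̄) = [7]
z = y + H·x̄ = [7] + [-9] = [-2]

z = [-2]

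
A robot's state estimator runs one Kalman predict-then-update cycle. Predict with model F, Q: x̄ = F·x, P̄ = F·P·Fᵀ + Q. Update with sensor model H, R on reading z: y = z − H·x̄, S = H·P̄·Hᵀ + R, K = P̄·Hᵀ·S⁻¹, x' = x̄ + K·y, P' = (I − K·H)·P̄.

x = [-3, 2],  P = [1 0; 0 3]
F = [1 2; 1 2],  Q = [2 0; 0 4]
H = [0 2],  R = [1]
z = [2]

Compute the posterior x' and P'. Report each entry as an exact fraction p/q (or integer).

x' = [1, 1]
P' = [359/69 13/69; 13/69 17/69]

x̄ = F·x = [1, 1]
P̄ = F·P·Fᵀ + Q = [15 13; 13 17]
y = z − H·x̄ = [0]
S = H·P̄·Hᵀ + R = [69]
K = P̄·Hᵀ·S⁻¹ = [26/69; 34/69]
x' = x̄ + K·y = [1, 1]
P' = (I − K·H)·P̄ = [359/69 13/69; 13/69 17/69]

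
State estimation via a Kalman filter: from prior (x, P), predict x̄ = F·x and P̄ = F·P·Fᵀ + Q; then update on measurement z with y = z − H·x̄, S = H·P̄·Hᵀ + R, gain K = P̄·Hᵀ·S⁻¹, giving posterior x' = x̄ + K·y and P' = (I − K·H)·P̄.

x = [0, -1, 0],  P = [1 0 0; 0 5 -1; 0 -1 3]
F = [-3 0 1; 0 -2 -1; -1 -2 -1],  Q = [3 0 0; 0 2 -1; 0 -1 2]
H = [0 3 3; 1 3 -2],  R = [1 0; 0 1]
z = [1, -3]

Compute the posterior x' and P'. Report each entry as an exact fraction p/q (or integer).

x̄ = F·x = [0, 2, 2]
P̄ = F·P·Fᵀ + Q = [15 -1 2; -1 21 18; 2 18 22]
y = z − H·x̄ = [-11, -5]
S = H·P̄·Hᵀ + R = [712 114; 114 63]
K = P̄·Hᵀ·S⁻¹ = [-241/10620 2677/15930; 1469/10620 2587/15930; 172/885 -428/2655]
x' = x̄ + K·y = [-18817/31860, -10627/31860, 1774/2655]
P' = (I − K·H)·P̄ = [437237/31860 -86473/31860 7186/2655; -86473/31860 18917/31860 -1454/2655; 7186/2655 -1454/2655 542/885]

x' = [-18817/31860, -10627/31860, 1774/2655]
P' = [437237/31860 -86473/31860 7186/2655; -86473/31860 18917/31860 -1454/2655; 7186/2655 -1454/2655 542/885]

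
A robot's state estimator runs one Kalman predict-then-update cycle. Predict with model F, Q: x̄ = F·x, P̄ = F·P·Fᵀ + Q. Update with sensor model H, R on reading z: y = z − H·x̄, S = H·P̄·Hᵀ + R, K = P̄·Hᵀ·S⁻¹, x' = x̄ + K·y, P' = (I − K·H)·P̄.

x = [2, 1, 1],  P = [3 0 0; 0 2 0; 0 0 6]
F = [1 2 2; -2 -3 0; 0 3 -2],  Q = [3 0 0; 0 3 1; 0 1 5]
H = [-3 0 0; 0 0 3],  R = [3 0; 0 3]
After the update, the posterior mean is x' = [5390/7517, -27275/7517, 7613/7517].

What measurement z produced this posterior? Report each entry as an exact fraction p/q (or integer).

z = [-2, 3]

x̄ = F·x = [6, -7, 1]
P̄ = F·P·Fᵀ + Q = [38 -18 -12; -18 33 -17; -12 -17 47]
S = H·P̄·Hᵀ + R = [345 108; 108 426]
K = P̄·Hᵀ·S⁻¹ = [-2482/7517 -6/7517; 1584/7517 -2603/15034; 6/7517 4973/15034]
x' − x̄ = [-39712/7517, 25344/7517, 96/7517] = K·y
y = (KᵀK)⁻¹·Kᵀ·(x' − x̄) = [16, 0]
z = y + H·x̄ = [16, 0] + [-18, 3] = [-2, 3]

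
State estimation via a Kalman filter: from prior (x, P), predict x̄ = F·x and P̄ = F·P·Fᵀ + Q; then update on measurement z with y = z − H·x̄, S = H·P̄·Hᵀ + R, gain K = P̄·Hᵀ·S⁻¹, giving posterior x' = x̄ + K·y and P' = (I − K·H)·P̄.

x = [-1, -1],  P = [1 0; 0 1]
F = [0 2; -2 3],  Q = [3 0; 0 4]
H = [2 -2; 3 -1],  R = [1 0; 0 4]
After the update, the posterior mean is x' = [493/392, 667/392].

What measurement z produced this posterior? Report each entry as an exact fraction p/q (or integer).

x̄ = F·x = [-2, -1]
P̄ = F·P·Fᵀ + Q = [7 6; 6 17]
S = H·P̄·Hᵀ + R = [49 28; 28 48]
K = P̄·Hᵀ·S⁻¹ = [-81/392 97/224; -271/392 95/224]
x' − x̄ = [1277/392, 1059/392] = K·y
y = (KᵀK)⁻¹·Kᵀ·(x' − x̄) = [1, 8]
z = y + H·x̄ = [1, 8] + [-2, -5] = [-1, 3]

z = [-1, 3]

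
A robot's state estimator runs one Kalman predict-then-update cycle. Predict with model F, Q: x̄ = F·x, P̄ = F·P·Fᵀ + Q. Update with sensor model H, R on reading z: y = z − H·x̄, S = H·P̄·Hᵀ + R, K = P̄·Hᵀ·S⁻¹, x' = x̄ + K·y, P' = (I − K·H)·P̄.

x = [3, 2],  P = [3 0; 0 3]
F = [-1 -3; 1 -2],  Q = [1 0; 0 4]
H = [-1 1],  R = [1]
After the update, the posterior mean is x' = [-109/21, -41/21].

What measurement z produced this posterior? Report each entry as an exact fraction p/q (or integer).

x̄ = F·x = [-9, -1]
P̄ = F·P·Fᵀ + Q = [31 15; 15 19]
S = H·P̄·Hᵀ + R = [21]
K = P̄·Hᵀ·S⁻¹ = [-16/21; 4/21]
x' − x̄ = [80/21, -20/21] = K·y
y = (KᵀK)⁻¹·Kᵀ·(x' − x̄) = [-5]
z = y + H·x̄ = [-5] + [8] = [3]

z = [3]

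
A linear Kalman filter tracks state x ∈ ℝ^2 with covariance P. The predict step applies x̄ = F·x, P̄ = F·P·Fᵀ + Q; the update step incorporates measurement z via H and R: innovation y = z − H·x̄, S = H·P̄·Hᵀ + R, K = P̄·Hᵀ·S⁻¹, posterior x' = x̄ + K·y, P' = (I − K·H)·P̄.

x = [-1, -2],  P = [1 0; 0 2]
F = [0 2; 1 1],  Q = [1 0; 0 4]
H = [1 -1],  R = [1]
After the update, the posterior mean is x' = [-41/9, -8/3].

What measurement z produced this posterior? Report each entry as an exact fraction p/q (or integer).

z = [-2]

x̄ = F·x = [-4, -3]
P̄ = F·P·Fᵀ + Q = [9 4; 4 7]
S = H·P̄·Hᵀ + R = [9]
K = P̄·Hᵀ·S⁻¹ = [5/9; -1/3]
x' − x̄ = [-5/9, 1/3] = K·y
y = (KᵀK)⁻¹·Kᵀ·(x' − x̄) = [-1]
z = y + H·x̄ = [-1] + [-1] = [-2]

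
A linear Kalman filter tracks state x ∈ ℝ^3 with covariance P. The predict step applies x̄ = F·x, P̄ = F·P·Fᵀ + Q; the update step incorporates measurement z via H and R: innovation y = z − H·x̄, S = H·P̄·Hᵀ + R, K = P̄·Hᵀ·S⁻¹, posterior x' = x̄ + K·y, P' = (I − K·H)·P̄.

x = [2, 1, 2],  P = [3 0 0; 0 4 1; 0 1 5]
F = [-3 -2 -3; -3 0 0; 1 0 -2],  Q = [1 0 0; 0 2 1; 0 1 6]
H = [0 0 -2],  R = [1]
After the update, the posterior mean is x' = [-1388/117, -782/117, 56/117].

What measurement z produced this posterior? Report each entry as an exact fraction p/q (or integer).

z = [-1]

x̄ = F·x = [-14, -6, -2]
P̄ = F·P·Fᵀ + Q = [101 27 25; 27 29 -8; 25 -8 29]
S = H·P̄·Hᵀ + R = [117]
K = P̄·Hᵀ·S⁻¹ = [-50/117; 16/117; -58/117]
x' − x̄ = [250/117, -80/117, 290/117] = K·y
y = (KᵀK)⁻¹·Kᵀ·(x' − x̄) = [-5]
z = y + H·x̄ = [-5] + [4] = [-1]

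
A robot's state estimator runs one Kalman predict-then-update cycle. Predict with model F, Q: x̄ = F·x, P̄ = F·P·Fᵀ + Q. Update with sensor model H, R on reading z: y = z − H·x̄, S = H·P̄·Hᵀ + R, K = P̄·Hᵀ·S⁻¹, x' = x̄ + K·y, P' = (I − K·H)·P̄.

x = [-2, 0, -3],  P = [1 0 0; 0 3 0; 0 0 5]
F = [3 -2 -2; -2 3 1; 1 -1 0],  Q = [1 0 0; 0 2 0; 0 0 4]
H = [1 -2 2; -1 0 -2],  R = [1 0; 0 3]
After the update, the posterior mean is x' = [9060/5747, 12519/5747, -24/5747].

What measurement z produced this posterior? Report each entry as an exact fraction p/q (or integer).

x̄ = F·x = [0, 1, -2]
P̄ = F·P·Fᵀ + Q = [42 -34 9; -34 38 -11; 9 -11 8]
S = H·P̄·Hᵀ + R = [487 -222; -222 113]
K = P̄·Hᵀ·S⁻¹ = [1144/5747 -804/5747; -2484/5747 -2032/5747; -239/5747 -1741/5747]
x' − x̄ = [9060/5747, 6772/5747, 11470/5747] = K·y
y = (KᵀK)⁻¹·Kᵀ·(x' − x̄) = [3, -7]
z = y + H·x̄ = [3, -7] + [-6, 4] = [-3, -3]

z = [-3, -3]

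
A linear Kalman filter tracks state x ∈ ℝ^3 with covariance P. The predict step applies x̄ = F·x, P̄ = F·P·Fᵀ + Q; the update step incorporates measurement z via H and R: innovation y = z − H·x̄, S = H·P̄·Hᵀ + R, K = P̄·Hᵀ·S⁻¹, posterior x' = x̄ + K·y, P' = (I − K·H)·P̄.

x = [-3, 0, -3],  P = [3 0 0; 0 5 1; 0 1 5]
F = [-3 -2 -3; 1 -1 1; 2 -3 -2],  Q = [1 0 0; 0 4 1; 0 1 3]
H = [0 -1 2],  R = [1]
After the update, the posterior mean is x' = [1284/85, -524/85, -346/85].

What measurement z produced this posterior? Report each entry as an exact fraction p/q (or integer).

x̄ = F·x = [18, -6, 0]
P̄ = F·P·Fᵀ + Q = [105 -13 55; -13 15 11; 55 11 92]
S = H·P̄·Hᵀ + R = [340]
K = P̄·Hᵀ·S⁻¹ = [123/340; 7/340; 173/340]
x' − x̄ = [-246/85, -14/85, -346/85] = K·y
y = (KᵀK)⁻¹·Kᵀ·(x' − x̄) = [-8]
z = y + H·x̄ = [-8] + [6] = [-2]

z = [-2]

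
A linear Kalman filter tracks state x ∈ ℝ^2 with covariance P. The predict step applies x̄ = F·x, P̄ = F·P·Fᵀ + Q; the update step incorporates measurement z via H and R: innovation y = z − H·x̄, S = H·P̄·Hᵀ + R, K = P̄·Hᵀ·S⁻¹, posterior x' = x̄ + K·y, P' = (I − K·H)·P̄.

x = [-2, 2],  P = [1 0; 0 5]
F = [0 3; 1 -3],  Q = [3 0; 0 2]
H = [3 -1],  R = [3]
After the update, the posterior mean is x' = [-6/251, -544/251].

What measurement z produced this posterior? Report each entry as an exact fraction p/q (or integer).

z = [2]

x̄ = F·x = [6, -8]
P̄ = F·P·Fᵀ + Q = [48 -45; -45 48]
S = H·P̄·Hᵀ + R = [753]
K = P̄·Hᵀ·S⁻¹ = [63/251; -61/251]
x' − x̄ = [-1512/251, 1464/251] = K·y
y = (KᵀK)⁻¹·Kᵀ·(x' − x̄) = [-24]
z = y + H·x̄ = [-24] + [26] = [2]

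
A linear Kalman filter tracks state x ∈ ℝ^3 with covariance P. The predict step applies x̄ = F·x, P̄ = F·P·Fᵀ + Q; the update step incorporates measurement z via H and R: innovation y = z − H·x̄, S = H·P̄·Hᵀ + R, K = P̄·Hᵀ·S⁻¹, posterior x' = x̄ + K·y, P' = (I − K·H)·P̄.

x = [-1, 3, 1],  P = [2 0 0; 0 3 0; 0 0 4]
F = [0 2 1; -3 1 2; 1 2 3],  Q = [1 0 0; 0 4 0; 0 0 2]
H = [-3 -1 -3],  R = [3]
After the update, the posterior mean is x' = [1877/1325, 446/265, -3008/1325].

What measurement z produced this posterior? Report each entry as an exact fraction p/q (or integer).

z = [1]

x̄ = F·x = [7, 8, 8]
P̄ = F·P·Fᵀ + Q = [17 14 24; 14 41 24; 24 24 52]
S = H·P̄·Hᵀ + R = [1325]
K = P̄·Hᵀ·S⁻¹ = [-137/1325; -31/265; -252/1325]
x' − x̄ = [-7398/1325, -1674/265, -13608/1325] = K·y
y = (KᵀK)⁻¹·Kᵀ·(x' − x̄) = [54]
z = y + H·x̄ = [54] + [-53] = [1]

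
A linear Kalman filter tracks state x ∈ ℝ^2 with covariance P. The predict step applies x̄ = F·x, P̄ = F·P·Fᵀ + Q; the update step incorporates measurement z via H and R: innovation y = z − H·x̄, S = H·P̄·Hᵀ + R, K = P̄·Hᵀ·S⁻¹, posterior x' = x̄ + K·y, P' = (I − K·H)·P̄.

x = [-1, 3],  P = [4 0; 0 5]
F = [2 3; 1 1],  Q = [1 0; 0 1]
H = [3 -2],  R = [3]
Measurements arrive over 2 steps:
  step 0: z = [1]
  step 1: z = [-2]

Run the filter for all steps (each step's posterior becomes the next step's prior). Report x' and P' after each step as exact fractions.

step 0: x' = [7/65, -134/325], P' = [22/13 123/65; 123/65 849/325]
step 1: x' = [-74132/90041, -20935/90041], P' = [134430/90041 142854/90041; 142854/90041 192894/90041]

step 0: x̄ = F·x = [7, 2]
step 0: P̄ = F·P·Fᵀ + Q = [62 23; 23 10]
step 0: y = z − H·x̄ = [-16]
step 0: S = H·P̄·Hᵀ + R = [325]
step 0: K = P̄·Hᵀ·S⁻¹ = [28/65; 49/325]
step 0: x' = x̄ + K·y = [7/65, -134/325]
step 0: P' = (I − K·H)·P̄ = [22/13 123/65; 123/65 849/325]
step 1: x̄ = F·x = [-332/325, -99/325]
step 1: P̄ = F·P·Fᵀ + Q = [17546/325 6722/325; 6722/325 2954/325]
step 1: y = z − H·x̄ = [148/325]
step 1: S = H·P̄·Hᵀ + R = [90041/325]
step 1: K = P̄·Hᵀ·S⁻¹ = [39194/90041; 14258/90041]
step 1: x' = x̄ + K·y = [-74132/90041, -20935/90041]
step 1: P' = (I − K·H)·P̄ = [134430/90041 142854/90041; 142854/90041 192894/90041]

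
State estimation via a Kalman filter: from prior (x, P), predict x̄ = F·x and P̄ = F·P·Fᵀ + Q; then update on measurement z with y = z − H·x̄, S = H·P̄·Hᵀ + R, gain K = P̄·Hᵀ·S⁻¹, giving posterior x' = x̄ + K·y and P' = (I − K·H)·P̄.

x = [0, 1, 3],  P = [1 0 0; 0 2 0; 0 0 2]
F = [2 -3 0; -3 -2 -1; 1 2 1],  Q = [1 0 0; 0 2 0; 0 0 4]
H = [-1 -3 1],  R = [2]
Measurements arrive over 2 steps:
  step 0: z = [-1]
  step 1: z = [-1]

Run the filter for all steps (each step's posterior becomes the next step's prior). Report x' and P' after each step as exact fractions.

step 0: x̄ = F·x = [-3, -5, 5]
step 0: P̄ = F·P·Fᵀ + Q = [23 6 -10; 6 21 -13; -10 -13 15]
step 0: y = z − H·x̄ = [-24]
step 0: S = H·P̄·Hᵀ + R = [363]
step 0: K = P̄·Hᵀ·S⁻¹ = [-17/121; -82/363; 64/363]
step 0: x' = x̄ + K·y = [45/121, 51/121, 93/121]
step 0: P' = (I − K·H)·P̄ = [1916/121 -668/121 -122/121; -668/121 899/363 529/363; -122/121 529/363 1349/363]
step 1: x̄ = F·x = [-63/121, -30/11, 240/121]
step 1: P̄ = F·P·Fᵀ + Q = [18498/121 -1115/11 593/121; -1115/11 275/3 -619/33; 593/121 -619/33 5513/363]
step 1: y = z − H·x̄ = [-1414/121]
step 1: S = H·P̄·Hᵀ + R = [177734/363]
step 1: K = P̄·Hᵀ·S⁻¹ = [28335/88867; -69839/177734; 24161/177734]
step 1: x' = x̄ + K·y = [-377391/88867, 165703/88867, 35093/88867]
step 1: P' = (I − K·H)·P̄ = [9162096/88867 -3556400/88867 -1450434/88867; -3556400/88867 2855683/177734 1314571/177734; -1450434/88867 1314571/177734 1091167/177734]

step 0: x' = [45/121, 51/121, 93/121], P' = [1916/121 -668/121 -122/121; -668/121 899/363 529/363; -122/121 529/363 1349/363]
step 1: x' = [-377391/88867, 165703/88867, 35093/88867], P' = [9162096/88867 -3556400/88867 -1450434/88867; -3556400/88867 2855683/177734 1314571/177734; -1450434/88867 1314571/177734 1091167/177734]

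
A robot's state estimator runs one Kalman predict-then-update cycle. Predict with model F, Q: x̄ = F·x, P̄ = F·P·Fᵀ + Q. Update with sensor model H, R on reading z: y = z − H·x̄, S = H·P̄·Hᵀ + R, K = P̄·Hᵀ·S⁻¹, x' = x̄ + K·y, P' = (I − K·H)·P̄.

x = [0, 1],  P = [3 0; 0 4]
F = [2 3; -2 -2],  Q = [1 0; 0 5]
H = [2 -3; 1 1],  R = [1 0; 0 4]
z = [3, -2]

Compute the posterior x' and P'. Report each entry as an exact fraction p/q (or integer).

x' = [-376/3913, -4166/3913]
P' = [12073/11739 2413/3913; 2413/3913 1863/3913]

x̄ = F·x = [3, -2]
P̄ = F·P·Fᵀ + Q = [49 -36; -36 33]
y = z − H·x̄ = [-9, -3]
S = H·P̄·Hᵀ + R = [926 35; 35 14]
K = P̄·Hᵀ·S⁻¹ = [347/1677 4828/11739; -109/559 1069/3913]
x' = x̄ + K·y = [-376/3913, -4166/3913]
P' = (I − K·H)·P̄ = [12073/11739 2413/3913; 2413/3913 1863/3913]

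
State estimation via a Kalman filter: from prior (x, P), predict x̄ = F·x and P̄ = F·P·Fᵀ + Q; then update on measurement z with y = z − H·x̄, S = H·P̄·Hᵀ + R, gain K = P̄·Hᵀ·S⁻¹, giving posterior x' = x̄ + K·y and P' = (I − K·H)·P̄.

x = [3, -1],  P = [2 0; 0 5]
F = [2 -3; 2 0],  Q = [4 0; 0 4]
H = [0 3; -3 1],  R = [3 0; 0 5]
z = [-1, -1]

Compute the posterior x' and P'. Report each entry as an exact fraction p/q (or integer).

x' = [2829/8701, -1494/8701]
P' = [10205/17402 950/8701; 950/8701 2820/8701]

x̄ = F·x = [9, 6]
P̄ = F·P·Fᵀ + Q = [57 8; 8 12]
y = z − H·x̄ = [-19, 20]
S = H·P̄·Hᵀ + R = [111 -36; -36 482]
K = P̄·Hᵀ·S⁻¹ = [950/8701 -5743/17402; 2820/8701 -6/8701]
x' = x̄ + K·y = [2829/8701, -1494/8701]
P' = (I − K·H)·P̄ = [10205/17402 950/8701; 950/8701 2820/8701]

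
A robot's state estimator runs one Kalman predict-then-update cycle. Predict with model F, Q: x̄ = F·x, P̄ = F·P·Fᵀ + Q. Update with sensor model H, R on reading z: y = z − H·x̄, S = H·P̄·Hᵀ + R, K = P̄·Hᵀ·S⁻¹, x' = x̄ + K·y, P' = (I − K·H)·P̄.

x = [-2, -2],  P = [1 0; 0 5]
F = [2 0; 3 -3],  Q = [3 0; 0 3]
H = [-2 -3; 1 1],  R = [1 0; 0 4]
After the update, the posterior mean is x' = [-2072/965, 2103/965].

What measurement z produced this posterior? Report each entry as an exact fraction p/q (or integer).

z = [-2, 3]

x̄ = F·x = [-4, 0]
P̄ = F·P·Fᵀ + Q = [7 6; 6 57]
S = H·P̄·Hᵀ + R = [614 -215; -215 80]
K = P̄·Hᵀ·S⁻¹ = [47/579 1102/2895; -73/193 -221/965]
x' − x̄ = [1788/965, 2103/965] = K·y
y = (KᵀK)⁻¹·Kᵀ·(x' − x̄) = [-10, 7]
z = y + H·x̄ = [-10, 7] + [8, -4] = [-2, 3]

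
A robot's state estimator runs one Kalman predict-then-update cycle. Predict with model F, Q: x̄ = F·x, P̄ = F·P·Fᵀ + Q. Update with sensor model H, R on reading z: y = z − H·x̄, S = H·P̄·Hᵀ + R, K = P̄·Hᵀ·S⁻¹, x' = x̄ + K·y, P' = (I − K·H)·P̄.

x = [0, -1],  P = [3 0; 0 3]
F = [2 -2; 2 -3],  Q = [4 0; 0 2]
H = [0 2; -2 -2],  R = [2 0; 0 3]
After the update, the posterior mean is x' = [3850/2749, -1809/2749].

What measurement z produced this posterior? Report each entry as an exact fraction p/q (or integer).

x̄ = F·x = [2, 3]
P̄ = F·P·Fᵀ + Q = [28 30; 30 41]
S = H·P̄·Hᵀ + R = [166 -284; -284 519]
K = P̄·Hᵀ·S⁻¹ = [-902/2749 -1108/2749; 1115/2749 -142/2749]
x' − x̄ = [-1648/2749, -10056/2749] = K·y
y = (KᵀK)⁻¹·Kᵀ·(x' − x̄) = [-8, 8]
z = y + H·x̄ = [-8, 8] + [6, -10] = [-2, -2]

z = [-2, -2]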